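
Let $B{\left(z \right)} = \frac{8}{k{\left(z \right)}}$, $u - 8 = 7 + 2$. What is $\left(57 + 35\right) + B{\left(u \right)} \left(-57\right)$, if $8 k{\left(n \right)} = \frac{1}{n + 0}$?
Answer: $-61924$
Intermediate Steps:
$u = 17$ ($u = 8 + \left(7 + 2\right) = 8 + 9 = 17$)
$k{\left(n \right)} = \frac{1}{8 n}$ ($k{\left(n \right)} = \frac{1}{8 \left(n + 0\right)} = \frac{1}{8 n}$)
$B{\left(z \right)} = 64 z$ ($B{\left(z \right)} = \frac{8}{\frac{1}{8} \frac{1}{z}} = 8 \cdot 8 z = 64 z$)
$\left(57 + 35\right) + B{\left(u \right)} \left(-57\right) = \left(57 + 35\right) + 64 \cdot 17 \left(-57\right) = 92 + 1088 \left(-57\right) = 92 - 62016 = -61924$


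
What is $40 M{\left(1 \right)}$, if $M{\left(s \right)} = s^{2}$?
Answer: $40$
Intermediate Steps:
$40 M{\left(1 \right)} = 40 \cdot 1^{2} = 40 \cdot 1 = 40$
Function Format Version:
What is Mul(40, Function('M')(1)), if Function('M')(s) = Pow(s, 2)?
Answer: 40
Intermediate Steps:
Mul(40, Function('M')(1)) = Mul(40, Pow(1, 2)) = Mul(40, 1) = 40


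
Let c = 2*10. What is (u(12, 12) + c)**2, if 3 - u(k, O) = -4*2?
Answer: 961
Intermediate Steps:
u(k, O) = 11 (u(k, O) = 3 - (-4)*2 = 3 - 1*(-8) = 3 + 8 = 11)
c = 20
(u(12, 12) + c)**2 = (11 + 20)**2 = 31**2 = 961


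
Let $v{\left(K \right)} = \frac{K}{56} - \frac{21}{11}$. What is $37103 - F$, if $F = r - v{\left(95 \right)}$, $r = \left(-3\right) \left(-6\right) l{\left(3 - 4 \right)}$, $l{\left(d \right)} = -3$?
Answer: $\frac{22888581}{616} \approx 37157.0$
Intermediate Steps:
$v{\left(K \right)} = - \frac{21}{11} + \frac{K}{56}$ ($v{\left(K \right)} = K \frac{1}{56} - \frac{21}{11} = \frac{K}{56} - \frac{21}{11} = - \frac{21}{11} + \frac{K}{56}$)
$r = -54$ ($r = \left(-3\right) \left(-6\right) \left(-3\right) = 18 \left(-3\right) = -54$)
$F = - \frac{33133}{616}$ ($F = -54 - \left(- \frac{21}{11} + \frac{1}{56} \cdot 95\right) = -54 - \left(- \frac{21}{11} + \frac{95}{56}\right) = -54 - - \frac{131}{616} = -54 + \frac{131}{616} = - \frac{33133}{616} \approx -53.787$)
$37103 - F = 37103 - - \frac{33133}{616} = 37103 + \frac{33133}{616} = \frac{22888581}{616}$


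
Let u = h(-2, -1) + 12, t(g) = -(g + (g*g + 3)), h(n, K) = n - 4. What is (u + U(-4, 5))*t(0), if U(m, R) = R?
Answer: -33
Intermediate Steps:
h(n, K) = -4 + n
t(g) = -3 - g - g² (t(g) = -(g + (g² + 3)) = -(g + (3 + g²)) = -(3 + g + g²) = -3 - g - g²)
u = 6 (u = (-4 - 2) + 12 = -6 + 12 = 6)
(u + U(-4, 5))*t(0) = (6 + 5)*(-3 - 1*0 - 1*0²) = 11*(-3 + 0 - 1*0) = 11*(-3 + 0 + 0) = 11*(-3) = -33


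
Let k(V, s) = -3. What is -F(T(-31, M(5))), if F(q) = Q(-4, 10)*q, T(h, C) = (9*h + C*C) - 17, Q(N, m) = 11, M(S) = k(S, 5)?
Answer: 3157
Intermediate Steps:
M(S) = -3
T(h, C) = -17 + C² + 9*h (T(h, C) = (9*h + C²) - 17 = (C² + 9*h) - 17 = -17 + C² + 9*h)
F(q) = 11*q
-F(T(-31, M(5))) = -11*(-17 + (-3)² + 9*(-31)) = -11*(-17 + 9 - 279) = -11*(-287) = -1*(-3157) = 3157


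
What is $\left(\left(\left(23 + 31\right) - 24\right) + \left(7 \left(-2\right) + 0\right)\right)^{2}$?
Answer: $256$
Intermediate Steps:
$\left(\left(\left(23 + 31\right) - 24\right) + \left(7 \left(-2\right) + 0\right)\right)^{2} = \left(\left(54 - 24\right) + \left(-14 + 0\right)\right)^{2} = \left(30 - 14\right)^{2} = 16^{2} = 256$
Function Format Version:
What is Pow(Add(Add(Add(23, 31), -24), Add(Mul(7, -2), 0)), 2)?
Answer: 256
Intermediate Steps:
Pow(Add(Add(Add(23, 31), -24), Add(Mul(7, -2), 0)), 2) = Pow(Add(Add(54, -24), Add(-14, 0)), 2) = Pow(Add(30, -14), 2) = Pow(16, 2) = 256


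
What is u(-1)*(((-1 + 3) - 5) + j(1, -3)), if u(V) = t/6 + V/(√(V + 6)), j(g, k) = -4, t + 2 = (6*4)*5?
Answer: -413/3 + 7*√5/5 ≈ -134.54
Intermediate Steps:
t = 118 (t = -2 + (6*4)*5 = -2 + 24*5 = -2 + 120 = 118)
u(V) = 59/3 + V/√(6 + V) (u(V) = 118/6 + V/(√(V + 6)) = 118*(⅙) + V/(√(6 + V)) = 59/3 + V/√(6 + V))
u(-1)*(((-1 + 3) - 5) + j(1, -3)) = (59/3 - 1/√(6 - 1))*(((-1 + 3) - 5) - 4) = (59/3 - 1/√5)*((2 - 5) - 4) = (59/3 - √5/5)*(-3 - 4) = (59/3 - √5/5)*(-7) = -413/3 + 7*√5/5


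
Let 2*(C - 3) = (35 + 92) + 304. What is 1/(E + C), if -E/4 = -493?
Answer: 2/4381 ≈ 0.00045652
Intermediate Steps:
E = 1972 (E = -4*(-493) = 1972)
C = 437/2 (C = 3 + ((35 + 92) + 304)/2 = 3 + (127 + 304)/2 = 3 + (½)*431 = 3 + 431/2 = 437/2 ≈ 218.50)
1/(E + C) = 1/(1972 + 437/2) = 1/(4381/2) = 2/4381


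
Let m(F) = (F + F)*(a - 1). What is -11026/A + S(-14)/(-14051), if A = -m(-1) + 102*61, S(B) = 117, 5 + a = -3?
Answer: -77826097/43586202 ≈ -1.7856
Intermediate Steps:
a = -8 (a = -5 - 3 = -8)
m(F) = -18*F (m(F) = (F + F)*(-8 - 1) = (2*F)*(-9) = -18*F)
A = 6204 (A = -(-18)*(-1) + 102*61 = -1*18 + 6222 = -18 + 6222 = 6204)
-11026/A + S(-14)/(-14051) = -11026/6204 + 117/(-14051) = -11026*1/6204 + 117*(-1/14051) = -5513/3102 - 117/14051 = -77826097/43586202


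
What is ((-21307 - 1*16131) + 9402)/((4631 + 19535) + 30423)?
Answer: -28036/54589 ≈ -0.51358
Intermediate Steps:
((-21307 - 1*16131) + 9402)/((4631 + 19535) + 30423) = ((-21307 - 16131) + 9402)/(24166 + 30423) = (-37438 + 9402)/54589 = -28036*1/54589 = -28036/54589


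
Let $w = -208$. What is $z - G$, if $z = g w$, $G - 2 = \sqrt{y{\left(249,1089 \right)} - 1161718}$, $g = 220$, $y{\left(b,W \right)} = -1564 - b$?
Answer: $-45762 - i \sqrt{1163531} \approx -45762.0 - 1078.7 i$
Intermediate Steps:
$G = 2 + i \sqrt{1163531}$ ($G = 2 + \sqrt{\left(-1564 - 249\right) - 1161718} = 2 + \sqrt{-1813 - 1161718} = 2 + \sqrt{-1163531} = 2 + i \sqrt{1163531} \approx 2.0 + 1078.7 i$)
$z = -45760$ ($z = 220 \left(-208\right) = -45760$)
$z - G = -45760 - \left(2 + i \sqrt{1163531}\right) = -45762 - i \sqrt{1163531}$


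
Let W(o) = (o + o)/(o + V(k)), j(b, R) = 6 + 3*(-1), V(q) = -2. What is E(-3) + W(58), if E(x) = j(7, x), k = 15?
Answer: 71/14 ≈ 5.0714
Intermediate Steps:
j(b, R) = 3 (j(b, R) = 6 - 3 = 3)
E(x) = 3
W(o) = 2*o/(-2 + o) (W(o) = (o + o)/(o - 2) = (2*o)/(-2 + o) = 2*o/(-2 + o))
E(-3) + W(58) = 3 + 2*58/(-2 + 58) = 3 + 2*58/56 = 3 + 2*58*(1/56) = 3 + 29/14 = 71/14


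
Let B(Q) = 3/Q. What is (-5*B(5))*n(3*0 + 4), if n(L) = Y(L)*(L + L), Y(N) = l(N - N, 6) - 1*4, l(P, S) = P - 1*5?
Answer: 216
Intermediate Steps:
l(P, S) = -5 + P (l(P, S) = P - 5 = -5 + P)
Y(N) = -9 (Y(N) = (-5 + (N - N)) - 1*4 = (-5 + 0) - 4 = -5 - 4 = -9)
n(L) = -18*L (n(L) = -9*(L + L) = -18*L)
(-5*B(5))*n(3*0 + 4) = (-15/5)*(-18*(3*0 + 4)) = (-15/5)*(-18*(0 + 4)) = (-5*⅗)*(-18*4) = -3*(-72) = 216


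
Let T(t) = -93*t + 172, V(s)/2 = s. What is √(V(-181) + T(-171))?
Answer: √15713 ≈ 125.35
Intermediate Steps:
V(s) = 2*s
T(t) = 172 - 93*t
√(V(-181) + T(-171)) = √(2*(-181) + (172 - 93*(-171))) = √(-362 + (172 + 15903)) = √(-362 + 16075) = √15713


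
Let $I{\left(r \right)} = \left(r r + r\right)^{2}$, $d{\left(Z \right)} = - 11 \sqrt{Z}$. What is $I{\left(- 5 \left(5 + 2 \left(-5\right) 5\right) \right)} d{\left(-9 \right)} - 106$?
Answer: $-106 - 85328842500 i \approx -106.0 - 8.5329 \cdot 10^{10} i$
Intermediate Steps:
$I{\left(r \right)} = \left(r + r^{2}\right)^{2}$ ($I{\left(r \right)} = \left(r^{2} + r\right)^{2} = \left(r + r^{2}\right)^{2}$)
$I{\left(- 5 \left(5 + 2 \left(-5\right) 5\right) \right)} d{\left(-9 \right)} - 106 = \left(- 5 \left(5 + 2 \left(-5\right) 5\right)\right)^{2} \left(1 - 5 \left(5 + 2 \left(-5\right) 5\right)\right)^{2} \left(- 11 \sqrt{-9}\right) - 106 = \left(- 5 \left(5 - 50\right)\right)^{2} \left(1 - 5 \left(5 - 50\right)\right)^{2} \left(- 11 \cdot 3 i\right) - 106 = \left(- 5 \left(5 - 50\right)\right)^{2} \left(1 - 5 \left(5 - 50\right)\right)^{2} \left(- 33 i\right) - 106 = \left(\left(-5\right) \left(-45\right)\right)^{2} \left(1 - -225\right)^{2} \left(- 33 i\right) - 106 = 225^{2} \left(1 + 225\right)^{2} \left(- 33 i\right) - 106 = 50625 \cdot 226^{2} \left(- 33 i\right) - 106 = 50625 \cdot 51076 \left(- 33 i\right) - 106 = 2585722500 \left(- 33 i\right) - 106 = - 85328842500 i - 106 = -106 - 85328842500 i$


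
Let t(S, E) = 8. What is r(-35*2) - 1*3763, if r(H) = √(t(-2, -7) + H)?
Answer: -3763 + I*√62 ≈ -3763.0 + 7.874*I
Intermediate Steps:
r(H) = √(8 + H)
r(-35*2) - 1*3763 = √(8 - 35*2) - 1*3763 = √(8 - 70) - 3763 = √(-62) - 3763 = I*√62 - 3763 = -3763 + I*√62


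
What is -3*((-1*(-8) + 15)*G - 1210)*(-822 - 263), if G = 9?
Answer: -3264765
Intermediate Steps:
-3*((-1*(-8) + 15)*G - 1210)*(-822 - 263) = -3*((-1*(-8) + 15)*9 - 1210)*(-822 - 263) = -3*((8 + 15)*9 - 1210)*(-1085) = -3*(23*9 - 1210)*(-1085) = -3*(207 - 1210)*(-1085) = -(-3009)*(-1085) = -3*1088255 = -3264765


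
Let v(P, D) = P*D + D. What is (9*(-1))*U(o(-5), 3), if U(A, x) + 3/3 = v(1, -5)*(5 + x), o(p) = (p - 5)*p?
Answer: 729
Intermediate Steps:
v(P, D) = D + D*P (v(P, D) = D*P + D = D + D*P)
o(p) = p*(-5 + p) (o(p) = (-5 + p)*p = p*(-5 + p))
U(A, x) = -51 - 10*x (U(A, x) = -1 + (-5*(1 + 1))*(5 + x) = -1 + (-5*2)*(5 + x) = -1 - 10*(5 + x) = -1 + (-50 - 10*x) = -51 - 10*x)
(9*(-1))*U(o(-5), 3) = (9*(-1))*(-51 - 10*3) = -9*(-51 - 30) = -9*(-81) = 729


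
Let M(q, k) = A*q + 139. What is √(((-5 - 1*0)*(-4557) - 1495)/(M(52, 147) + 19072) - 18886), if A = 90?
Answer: 2*I*√2694810048294/23891 ≈ 137.42*I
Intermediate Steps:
M(q, k) = 139 + 90*q (M(q, k) = 90*q + 139 = 139 + 90*q)
√(((-5 - 1*0)*(-4557) - 1495)/(M(52, 147) + 19072) - 18886) = √(((-5 - 1*0)*(-4557) - 1495)/((139 + 90*52) + 19072) - 18886) = √(((-5 + 0)*(-4557) - 1495)/((139 + 4680) + 19072) - 18886) = √((-5*(-4557) - 1495)/(4819 + 19072) - 18886) = √((22785 - 1495)/23891 - 18886) = √(21290*(1/23891) - 18886) = √(21290/23891 - 18886) = √(-451184136/23891) = 2*I*√2694810048294/23891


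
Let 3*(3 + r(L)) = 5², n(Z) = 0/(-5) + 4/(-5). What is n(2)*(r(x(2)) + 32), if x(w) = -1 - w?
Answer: -448/15 ≈ -29.867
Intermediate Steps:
n(Z) = -⅘ (n(Z) = 0*(-⅕) + 4*(-⅕) = 0 - ⅘ = -⅘)
r(L) = 16/3 (r(L) = -3 + (⅓)*5² = -3 + (⅓)*25 = -3 + 25/3 = 16/3)
n(2)*(r(x(2)) + 32) = -4*(16/3 + 32)/5 = -⅘*112/3 = -448/15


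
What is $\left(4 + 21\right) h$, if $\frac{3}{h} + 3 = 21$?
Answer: $\frac{25}{6} \approx 4.1667$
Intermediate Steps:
$h = \frac{1}{6}$ ($h = \frac{3}{-3 + 21} = \frac{3}{18} = 3 \cdot \frac{1}{18} = \frac{1}{6} \approx 0.16667$)
$\left(4 + 21\right) h = \left(4 + 21\right) \frac{1}{6} = 25 \cdot \frac{1}{6} = \frac{25}{6}$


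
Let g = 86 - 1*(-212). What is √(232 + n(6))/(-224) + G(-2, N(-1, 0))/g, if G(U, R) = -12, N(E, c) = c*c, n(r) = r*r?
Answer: -6/149 - √67/112 ≈ -0.11335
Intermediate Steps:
n(r) = r²
N(E, c) = c²
g = 298 (g = 86 + 212 = 298)
√(232 + n(6))/(-224) + G(-2, N(-1, 0))/g = √(232 + 6²)/(-224) - 12/298 = √(232 + 36)*(-1/224) - 12*1/298 = √268*(-1/224) - 6/149 = (2*√67)*(-1/224) - 6/149 = -√67/112 - 6/149 = -6/149 - √67/112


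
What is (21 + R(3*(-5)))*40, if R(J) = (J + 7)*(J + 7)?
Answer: 3400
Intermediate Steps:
R(J) = (7 + J)² (R(J) = (7 + J)*(7 + J) = (7 + J)²)
(21 + R(3*(-5)))*40 = (21 + (7 + 3*(-5))²)*40 = (21 + (7 - 15)²)*40 = (21 + (-8)²)*40 = (21 + 64)*40 = 85*40 = 3400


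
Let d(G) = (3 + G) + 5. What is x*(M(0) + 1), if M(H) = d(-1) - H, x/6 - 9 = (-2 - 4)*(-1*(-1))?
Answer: 144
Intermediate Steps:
x = 18 (x = 54 + 6*((-2 - 4)*(-1*(-1))) = 54 + 6*(-6*1) = 54 + 6*(-6) = 54 - 36 = 18)
d(G) = 8 + G
M(H) = 7 - H (M(H) = (8 - 1) - H = 7 - H)
x*(M(0) + 1) = 18*((7 - 1*0) + 1) = 18*((7 + 0) + 1) = 18*(7 + 1) = 18*8 = 144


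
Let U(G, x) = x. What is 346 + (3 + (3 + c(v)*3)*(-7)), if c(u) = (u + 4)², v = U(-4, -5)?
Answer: 307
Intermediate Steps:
v = -5
c(u) = (4 + u)²
346 + (3 + (3 + c(v)*3)*(-7)) = 346 + (3 + (3 + (4 - 5)²*3)*(-7)) = 346 + (3 + (3 + (-1)²*3)*(-7)) = 346 + (3 + (3 + 1*3)*(-7)) = 346 + (3 + (3 + 3)*(-7)) = 346 + (3 + 6*(-7)) = 346 + (3 - 42) = 346 - 39 = 307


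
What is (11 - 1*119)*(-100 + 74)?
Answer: 2808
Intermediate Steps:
(11 - 1*119)*(-100 + 74) = (11 - 119)*(-26) = -108*(-26) = 2808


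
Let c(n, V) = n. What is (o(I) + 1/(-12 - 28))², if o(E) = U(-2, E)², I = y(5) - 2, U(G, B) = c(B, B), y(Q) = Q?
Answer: 128881/1600 ≈ 80.551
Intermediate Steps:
U(G, B) = B
I = 3 (I = 5 - 2 = 3)
o(E) = E²
(o(I) + 1/(-12 - 28))² = (3² + 1/(-12 - 28))² = (9 + 1/(-40))² = (9 - 1/40)² = (359/40)² = 128881/1600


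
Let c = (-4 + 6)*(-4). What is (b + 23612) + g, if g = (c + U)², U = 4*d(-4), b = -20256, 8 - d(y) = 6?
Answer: 3356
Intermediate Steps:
d(y) = 2 (d(y) = 8 - 1*6 = 8 - 6 = 2)
c = -8 (c = 2*(-4) = -8)
U = 8 (U = 4*2 = 8)
g = 0 (g = (-8 + 8)² = 0² = 0)
(b + 23612) + g = (-20256 + 23612) + 0 = 3356 + 0 = 3356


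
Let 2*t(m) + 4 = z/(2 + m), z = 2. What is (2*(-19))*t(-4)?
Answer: 95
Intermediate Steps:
t(m) = -2 + 1/(2 + m) (t(m) = -2 + (2/(2 + m))/2 = -2 + 1/(2 + m))
(2*(-19))*t(-4) = (2*(-19))*((-3 - 2*(-4))/(2 - 4)) = -38*(-3 + 8)/(-2) = -(-19)*5 = -38*(-5/2) = 95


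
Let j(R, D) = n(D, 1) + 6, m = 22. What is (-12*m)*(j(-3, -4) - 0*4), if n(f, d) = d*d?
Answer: -1848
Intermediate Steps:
n(f, d) = d²
j(R, D) = 7 (j(R, D) = 1² + 6 = 1 + 6 = 7)
(-12*m)*(j(-3, -4) - 0*4) = (-12*22)*(7 - 0*4) = -264*(7 - 1*0) = -264*(7 + 0) = -264*7 = -1848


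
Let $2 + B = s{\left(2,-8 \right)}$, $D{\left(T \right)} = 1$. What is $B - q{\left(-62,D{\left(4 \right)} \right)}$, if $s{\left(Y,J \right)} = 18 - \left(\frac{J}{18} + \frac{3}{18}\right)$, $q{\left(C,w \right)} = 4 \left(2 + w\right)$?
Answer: $\frac{77}{18} \approx 4.2778$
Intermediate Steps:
$q{\left(C,w \right)} = 8 + 4 w$
$s{\left(Y,J \right)} = \frac{107}{6} - \frac{J}{18}$ ($s{\left(Y,J \right)} = 18 - \left(J \frac{1}{18} + 3 \cdot \frac{1}{18}\right) = 18 - \left(\frac{J}{18} + \frac{1}{6}\right) = 18 - \left(\frac{1}{6} + \frac{J}{18}\right) = \frac{107}{6} - \frac{J}{18}$)
$B = \frac{293}{18}$ ($B = -2 + \left(\frac{107}{6} - - \frac{4}{9}\right) = -2 + \left(\frac{107}{6} + \frac{4}{9}\right) = -2 + \frac{329}{18} = \frac{293}{18} \approx 16.278$)
$B - q{\left(-62,D{\left(4 \right)} \right)} = \frac{293}{18} - \left(8 + 4 \cdot 1\right) = \frac{293}{18} - \left(8 + 4\right) = \frac{293}{18} - 12 = \frac{77}{18}$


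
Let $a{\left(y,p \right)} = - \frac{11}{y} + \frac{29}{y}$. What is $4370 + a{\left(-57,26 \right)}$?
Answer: $\frac{83024}{19} \approx 4369.7$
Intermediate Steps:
$a{\left(y,p \right)} = \frac{18}{y}$
$4370 + a{\left(-57,26 \right)} = 4370 + \frac{18}{-57} = 4370 + 18 \left(- \frac{1}{57}\right) = 4370 - \frac{6}{19} = \frac{83024}{19}$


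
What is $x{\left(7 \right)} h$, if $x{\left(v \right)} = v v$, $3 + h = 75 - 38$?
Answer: $1666$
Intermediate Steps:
$h = 34$ ($h = -3 + \left(75 - 38\right) = -3 + 37 = 34$)
$x{\left(v \right)} = v^{2}$
$x{\left(7 \right)} h = 7^{2} \cdot 34 = 49 \cdot 34 = 1666$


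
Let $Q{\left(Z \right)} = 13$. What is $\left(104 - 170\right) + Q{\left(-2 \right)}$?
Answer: $-53$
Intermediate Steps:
$\left(104 - 170\right) + Q{\left(-2 \right)} = \left(104 - 170\right) + 13 = -66 + 13 = -53$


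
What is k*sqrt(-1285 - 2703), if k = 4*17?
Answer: 136*I*sqrt(997) ≈ 4294.2*I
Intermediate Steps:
k = 68
k*sqrt(-1285 - 2703) = 68*sqrt(-1285 - 2703) = 68*sqrt(-3988) = 68*(2*I*sqrt(997)) = 136*I*sqrt(997)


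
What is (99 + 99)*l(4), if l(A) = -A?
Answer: -792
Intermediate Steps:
(99 + 99)*l(4) = (99 + 99)*(-1*4) = 198*(-4) = -792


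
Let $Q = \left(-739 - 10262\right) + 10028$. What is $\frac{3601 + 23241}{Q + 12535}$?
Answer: $\frac{13421}{5781} \approx 2.3216$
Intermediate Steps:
$Q = -973$ ($Q = -11001 + 10028 = -973$)
$\frac{3601 + 23241}{Q + 12535} = \frac{3601 + 23241}{-973 + 12535} = \frac{26842}{11562} = 26842 \cdot \frac{1}{11562} = \frac{13421}{5781}$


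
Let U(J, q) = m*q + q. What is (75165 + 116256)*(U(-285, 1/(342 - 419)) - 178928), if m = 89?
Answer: -2637311632866/77 ≈ -3.4251e+10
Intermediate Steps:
U(J, q) = 90*q (U(J, q) = 89*q + q = 90*q)
(75165 + 116256)*(U(-285, 1/(342 - 419)) - 178928) = (75165 + 116256)*(90/(342 - 419) - 178928) = 191421*(90/(-77) - 178928) = 191421*(90*(-1/77) - 178928) = 191421*(-90/77 - 178928) = 191421*(-13777546/77) = -2637311632866/77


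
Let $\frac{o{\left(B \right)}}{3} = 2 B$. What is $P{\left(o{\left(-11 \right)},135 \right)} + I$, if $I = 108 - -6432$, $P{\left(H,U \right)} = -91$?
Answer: $6449$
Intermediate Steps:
$o{\left(B \right)} = 6 B$ ($o{\left(B \right)} = 3 \cdot 2 B = 6 B$)
$I = 6540$ ($I = 108 + 6432 = 6540$)
$P{\left(o{\left(-11 \right)},135 \right)} + I = -91 + 6540 = 6449$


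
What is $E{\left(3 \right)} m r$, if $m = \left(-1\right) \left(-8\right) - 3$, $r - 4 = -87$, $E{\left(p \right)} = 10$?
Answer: $-4150$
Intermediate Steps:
$r = -83$ ($r = 4 - 87 = -83$)
$m = 5$ ($m = 8 - 3 = 5$)
$E{\left(3 \right)} m r = 10 \cdot 5 \left(-83\right) = 50 \left(-83\right) = -4150$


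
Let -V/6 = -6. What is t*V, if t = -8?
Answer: -288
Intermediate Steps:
V = 36 (V = -6*(-6) = 36)
t*V = -8*36 = -288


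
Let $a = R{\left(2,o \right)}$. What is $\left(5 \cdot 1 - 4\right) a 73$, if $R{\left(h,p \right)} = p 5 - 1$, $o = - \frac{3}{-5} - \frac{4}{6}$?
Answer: $- \frac{292}{3} \approx -97.333$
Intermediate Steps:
$o = - \frac{1}{15}$ ($o = \left(-3\right) \left(- \frac{1}{5}\right) - \frac{2}{3} = \frac{3}{5} - \frac{2}{3} = - \frac{1}{15} \approx -0.066667$)
$R{\left(h,p \right)} = -1 + 5 p$ ($R{\left(h,p \right)} = 5 p - 1 = -1 + 5 p$)
$a = - \frac{4}{3}$ ($a = -1 + 5 \left(- \frac{1}{15}\right) = -1 - \frac{1}{3} = - \frac{4}{3} \approx -1.3333$)
$\left(5 \cdot 1 - 4\right) a 73 = \left(5 \cdot 1 - 4\right) \left(- \frac{4}{3}\right) 73 = \left(5 - 4\right) \left(- \frac{4}{3}\right) 73 = 1 \left(- \frac{4}{3}\right) 73 = \left(- \frac{4}{3}\right) 73 = - \frac{292}{3}$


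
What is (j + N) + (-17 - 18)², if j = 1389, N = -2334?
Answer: 280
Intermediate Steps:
(j + N) + (-17 - 18)² = (1389 - 2334) + (-17 - 18)² = -945 + (-35)² = -945 + 1225 = 280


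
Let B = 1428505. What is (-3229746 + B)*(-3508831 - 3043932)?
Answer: 11803105378883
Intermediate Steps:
(-3229746 + B)*(-3508831 - 3043932) = (-3229746 + 1428505)*(-3508831 - 3043932) = -1801241*(-6552763) = 11803105378883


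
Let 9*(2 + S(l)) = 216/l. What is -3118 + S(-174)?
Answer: -90484/29 ≈ -3120.1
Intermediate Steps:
S(l) = -2 + 24/l (S(l) = -2 + (216/l)/9 = -2 + 24/l)
-3118 + S(-174) = -3118 + (-2 + 24/(-174)) = -3118 + (-2 + 24*(-1/174)) = -3118 + (-2 - 4/29) = -3118 - 62/29 = -90484/29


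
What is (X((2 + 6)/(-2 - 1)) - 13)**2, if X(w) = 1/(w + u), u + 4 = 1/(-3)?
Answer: 8464/49 ≈ 172.73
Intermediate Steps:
u = -13/3 (u = -4 + 1/(-3) = -4 - 1/3 = -13/3 ≈ -4.3333)
X(w) = 1/(-13/3 + w) (X(w) = 1/(w - 13/3) = 1/(-13/3 + w))
(X((2 + 6)/(-2 - 1)) - 13)**2 = (3/(-13 + 3*((2 + 6)/(-2 - 1))) - 13)**2 = (3/(-13 + 3*(8/(-3))) - 13)**2 = (3/(-13 + 3*(8*(-1/3))) - 13)**2 = (3/(-13 + 3*(-8/3)) - 13)**2 = (3/(-13 - 8) - 13)**2 = (3/(-21) - 13)**2 = (3*(-1/21) - 13)**2 = (-1/7 - 13)**2 = (-92/7)**2 = 8464/49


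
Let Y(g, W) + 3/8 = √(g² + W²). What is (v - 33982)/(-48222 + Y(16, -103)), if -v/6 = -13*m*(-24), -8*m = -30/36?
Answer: 8113703928/11448057037 + 168256*√10865/11448057037 ≈ 0.71027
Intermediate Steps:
m = 5/48 (m = -(-15)/(4*36) = -⅛*(-⅚) = 5/48 ≈ 0.10417)
Y(g, W) = -3/8 + √(W² + g²) (Y(g, W) = -3/8 + √(g² + W²) = -3/8 + √(W² + g²))
v = -195 (v = -6*(-13*5/48)*(-24) = -(-65)*(-24)/8 = -6*65/2 = -195)
(v - 33982)/(-48222 + Y(16, -103)) = (-195 - 33982)/(-48222 + (-3/8 + √((-103)² + 16²))) = -34177/(-48222 + (-3/8 + √(10609 + 256))) = -34177/(-48222 + (-3/8 + √10865)) = -34177/(-385779/8 + √10865)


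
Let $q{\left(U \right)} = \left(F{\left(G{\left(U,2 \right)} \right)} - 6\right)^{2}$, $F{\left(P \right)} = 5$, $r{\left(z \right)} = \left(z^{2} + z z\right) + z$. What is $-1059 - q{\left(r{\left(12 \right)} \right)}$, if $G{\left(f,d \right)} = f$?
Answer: $-1060$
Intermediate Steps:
$r{\left(z \right)} = z + 2 z^{2}$ ($r{\left(z \right)} = \left(z^{2} + z^{2}\right) + z = 2 z^{2} + z = z + 2 z^{2}$)
$q{\left(U \right)} = 1$ ($q{\left(U \right)} = \left(5 - 6\right)^{2} = \left(-1\right)^{2} = 1$)
$-1059 - q{\left(r{\left(12 \right)} \right)} = -1059 - 1 = -1060$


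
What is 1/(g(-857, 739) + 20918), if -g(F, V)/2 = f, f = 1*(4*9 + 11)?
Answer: 1/20824 ≈ 4.8021e-5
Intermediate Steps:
f = 47 (f = 1*(36 + 11) = 1*47 = 47)
g(F, V) = -94 (g(F, V) = -2*47 = -94)
1/(g(-857, 739) + 20918) = 1/(-94 + 20918) = 1/20824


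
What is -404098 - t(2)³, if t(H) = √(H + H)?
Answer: -404106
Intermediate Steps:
t(H) = √2*√H (t(H) = √(2*H) = √2*√H)
-404098 - t(2)³ = -404098 - (√2*√2)³ = -404098 - 1*2³ = -404098 - 1*8 = -404098 - 8 = -404106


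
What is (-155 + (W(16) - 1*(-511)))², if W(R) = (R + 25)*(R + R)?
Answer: 2782224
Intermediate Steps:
W(R) = 2*R*(25 + R) (W(R) = (25 + R)*(2*R) = 2*R*(25 + R))
(-155 + (W(16) - 1*(-511)))² = (-155 + (2*16*(25 + 16) - 1*(-511)))² = (-155 + (2*16*41 + 511))² = (-155 + (1312 + 511))² = (-155 + 1823)² = 1668² = 2782224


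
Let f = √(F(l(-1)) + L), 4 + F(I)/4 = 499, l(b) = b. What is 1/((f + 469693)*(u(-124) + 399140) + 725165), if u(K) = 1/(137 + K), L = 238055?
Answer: 31683110278274/5939753755704844029702169 - 67454673*√240035/5939753755704844029702169 ≈ 5.3285e-12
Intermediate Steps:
F(I) = 1980 (F(I) = -16 + 4*499 = -16 + 1996 = 1980)
f = √240035 (f = √(1980 + 238055) = √240035 ≈ 489.93)
1/((f + 469693)*(u(-124) + 399140) + 725165) = 1/((√240035 + 469693)*(1/(137 - 124) + 399140) + 725165) = 1/((469693 + √240035)*(1/13 + 399140) + 725165) = 1/((469693 + √240035)*(5188821/13) + 725165) = 1/((2437152901953/13 + 5188821*√240035/13) + 725165) = 1/(2437162329098/13 + 5188821*√240035/13)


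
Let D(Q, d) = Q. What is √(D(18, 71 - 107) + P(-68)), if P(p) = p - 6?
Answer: 2*I*√14 ≈ 7.4833*I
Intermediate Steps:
P(p) = -6 + p
√(D(18, 71 - 107) + P(-68)) = √(18 + (-6 - 68)) = √(18 - 74) = √(-56) = 2*I*√14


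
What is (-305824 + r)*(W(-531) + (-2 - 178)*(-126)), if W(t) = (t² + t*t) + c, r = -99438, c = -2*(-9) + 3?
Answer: -237736010226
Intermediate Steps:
c = 21 (c = 18 + 3 = 21)
W(t) = 21 + 2*t² (W(t) = (t² + t*t) + 21 = (t² + t²) + 21 = 2*t² + 21 = 21 + 2*t²)
(-305824 + r)*(W(-531) + (-2 - 178)*(-126)) = (-305824 - 99438)*((21 + 2*(-531)²) + (-2 - 178)*(-126)) = -405262*((21 + 2*281961) - 180*(-126)) = -405262*((21 + 563922) + 22680) = -405262*(563943 + 22680) = -405262*586623 = -237736010226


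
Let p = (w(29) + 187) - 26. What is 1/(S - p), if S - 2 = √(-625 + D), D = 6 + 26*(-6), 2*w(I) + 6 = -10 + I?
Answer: -662/112661 - 20*I*√31/112661 ≈ -0.005876 - 0.00098841*I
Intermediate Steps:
w(I) = -8 + I/2 (w(I) = -3 + (-10 + I)/2 = -3 + (-5 + I/2) = -8 + I/2)
D = -150 (D = 6 - 156 = -150)
S = 2 + 5*I*√31 (S = 2 + √(-625 - 150) = 2 + √(-775) = 2 + 5*I*√31 ≈ 2.0 + 27.839*I)
p = 335/2 (p = ((-8 + (½)*29) + 187) - 26 = ((-8 + 29/2) + 187) - 26 = (13/2 + 187) - 26 = 387/2 - 26 = 335/2 ≈ 167.50)
1/(S - p) = 1/((2 + 5*I*√31) - 1*335/2) = 1/((2 + 5*I*√31) - 335/2) = 1/(-331/2 + 5*I*√31)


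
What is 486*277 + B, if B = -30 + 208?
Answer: 134800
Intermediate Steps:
B = 178
486*277 + B = 486*277 + 178 = 134622 + 178 = 134800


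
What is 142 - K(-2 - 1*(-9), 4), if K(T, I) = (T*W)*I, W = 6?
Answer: -26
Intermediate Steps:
K(T, I) = 6*I*T (K(T, I) = (T*6)*I = (6*T)*I = 6*I*T)
142 - K(-2 - 1*(-9), 4) = 142 - 6*4*(-2 - 1*(-9)) = 142 - 6*4*(-2 + 9) = 142 - 6*4*7 = 142 - 1*168 = 142 - 168 = -26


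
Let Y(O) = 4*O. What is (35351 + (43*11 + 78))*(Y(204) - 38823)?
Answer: -1364527314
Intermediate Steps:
(35351 + (43*11 + 78))*(Y(204) - 38823) = (35351 + (43*11 + 78))*(4*204 - 38823) = (35351 + (473 + 78))*(816 - 38823) = (35351 + 551)*(-38007) = 35902*(-38007) = -1364527314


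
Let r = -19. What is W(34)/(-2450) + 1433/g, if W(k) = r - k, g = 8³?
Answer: 1768993/627200 ≈ 2.8205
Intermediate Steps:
g = 512
W(k) = -19 - k
W(34)/(-2450) + 1433/g = (-19 - 1*34)/(-2450) + 1433/512 = (-19 - 34)*(-1/2450) + 1433*(1/512) = -53*(-1/2450) + 1433/512 = 53/2450 + 1433/512 = 1768993/627200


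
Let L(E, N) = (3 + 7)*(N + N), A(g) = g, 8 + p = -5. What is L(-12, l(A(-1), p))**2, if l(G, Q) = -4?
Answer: 6400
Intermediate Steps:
p = -13 (p = -8 - 5 = -13)
L(E, N) = 20*N (L(E, N) = 10*(2*N) = 20*N)
L(-12, l(A(-1), p))**2 = (20*(-4))**2 = (-80)**2 = 6400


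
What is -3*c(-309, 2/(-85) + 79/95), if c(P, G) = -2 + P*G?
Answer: 243885/323 ≈ 755.06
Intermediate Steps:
c(P, G) = -2 + G*P
-3*c(-309, 2/(-85) + 79/95) = -3*(-2 + (2/(-85) + 79/95)*(-309)) = -3*(-2 + (2*(-1/85) + 79*(1/95))*(-309)) = -3*(-2 + (-2/85 + 79/95)*(-309)) = -3*(-2 + (261/323)*(-309)) = -3*(-2 - 80649/323) = -3*(-81295/323) = 243885/323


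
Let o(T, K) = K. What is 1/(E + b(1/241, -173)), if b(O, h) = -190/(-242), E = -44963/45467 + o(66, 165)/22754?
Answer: -125181290278/24603080477 ≈ -5.0880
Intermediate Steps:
E = -1015586047/1034556118 (E = -44963/45467 + 165/22754 = -1015586047/1034556118 ≈ -0.98166)
b(O, h) = 95/121 (b(O, h) = -190*(-1/242) = 95/121)
1/(E + b(1/241, -173)) = 1/(-1015586047/1034556118 + 95/121) = 1/(-24603080477/125181290278) = -125181290278/24603080477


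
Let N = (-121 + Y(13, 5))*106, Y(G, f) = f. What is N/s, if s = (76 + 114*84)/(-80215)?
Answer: 246580910/2413 ≈ 1.0219e+5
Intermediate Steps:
N = -12296 (N = (-121 + 5)*106 = -116*106 = -12296)
s = -9652/80215 (s = (76 + 9576)*(-1/80215) = 9652*(-1/80215) = -9652/80215 ≈ -0.12033)
N/s = -12296/(-9652/80215) = -12296*(-80215/9652) = 246580910/2413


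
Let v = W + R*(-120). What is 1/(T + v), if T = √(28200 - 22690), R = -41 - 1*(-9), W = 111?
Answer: 3951/15604891 - √5510/15604891 ≈ 0.00024843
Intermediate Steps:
R = -32 (R = -41 + 9 = -32)
v = 3951 (v = 111 - 32*(-120) = 111 + 3840 = 3951)
T = √5510 ≈ 74.229
1/(T + v) = 1/(√5510 + 3951) = 1/(3951 + √5510)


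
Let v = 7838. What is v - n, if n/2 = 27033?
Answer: -46228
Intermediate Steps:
n = 54066 (n = 2*27033 = 54066)
v - n = 7838 - 1*54066 = 7838 - 54066 = -46228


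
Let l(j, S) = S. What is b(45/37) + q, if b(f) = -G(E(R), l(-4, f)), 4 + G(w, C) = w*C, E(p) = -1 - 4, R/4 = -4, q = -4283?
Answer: -158098/37 ≈ -4272.9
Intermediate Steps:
R = -16 (R = 4*(-4) = -16)
E(p) = -5
G(w, C) = -4 + C*w (G(w, C) = -4 + w*C = -4 + C*w)
b(f) = 4 + 5*f (b(f) = -(-4 + f*(-5)) = -(-4 - 5*f) = 4 + 5*f)
b(45/37) + q = (4 + 5*(45/37)) - 4283 = (4 + 225/37) - 4283 = 373/37 - 4283 = -158098/37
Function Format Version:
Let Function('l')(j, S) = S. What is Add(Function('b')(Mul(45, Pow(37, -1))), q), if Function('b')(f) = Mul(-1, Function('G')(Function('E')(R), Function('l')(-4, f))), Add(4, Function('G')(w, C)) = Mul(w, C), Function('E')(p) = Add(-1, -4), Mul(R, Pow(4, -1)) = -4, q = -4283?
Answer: Rational(-158098, 37) ≈ -4272.9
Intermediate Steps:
R = -16 (R = Mul(4, -4) = -16)
Function('E')(p) = -5
Function('G')(w, C) = Add(-4, Mul(C, w)) (Function('G')(w, C) = Add(-4, Mul(w, C)) = Add(-4, Mul(C, w)))
Function('b')(f) = Add(4, Mul(5, f)) (Function('b')(f) = Mul(-1, Add(-4, Mul(f, -5))) = Mul(-1, Add(-4, Mul(-5, f))) = Add(4, Mul(5, f)))
Add(Function('b')(Mul(45, Pow(37, -1))), q) = Add(Add(4, Mul(5, Mul(45, Pow(37, -1)))), -4283) = Add(Add(4, Mul(5, Mul(45, Rational(1, 37)))), -4283) = Add(Add(4, Mul(5, Rational(45, 37))), -4283) = Add(Add(4, Rational(225, 37)), -4283) = Add(Rational(373, 37), -4283) = Rational(-158098, 37)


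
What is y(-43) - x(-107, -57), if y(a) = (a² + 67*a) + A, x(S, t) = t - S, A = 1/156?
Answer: -168791/156 ≈ -1082.0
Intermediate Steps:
A = 1/156 ≈ 0.0064103
y(a) = 1/156 + a² + 67*a (y(a) = (a² + 67*a) + 1/156 = 1/156 + a² + 67*a)
y(-43) - x(-107, -57) = (1/156 + (-43)² + 67*(-43)) - (-57 - 1*(-107)) = (1/156 + 1849 - 2881) - (-57 + 107) = -160991/156 - 1*50 = -160991/156 - 50 = -168791/156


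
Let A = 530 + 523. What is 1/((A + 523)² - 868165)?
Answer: 1/1615611 ≈ 6.1896e-7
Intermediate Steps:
A = 1053
1/((A + 523)² - 868165) = 1/((1053 + 523)² - 868165) = 1/(1576² - 868165) = 1/(2483776 - 868165) = 1/1615611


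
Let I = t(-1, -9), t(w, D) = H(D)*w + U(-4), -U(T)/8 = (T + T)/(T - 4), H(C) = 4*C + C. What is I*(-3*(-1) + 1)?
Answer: 148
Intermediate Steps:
H(C) = 5*C
U(T) = -16*T/(-4 + T) (U(T) = -8*(T + T)/(T - 4) = -8*2*T/(-4 + T) = -16*T/(-4 + T))
t(w, D) = -8 + 5*D*w (t(w, D) = (5*D)*w - 16*(-4)/(-4 - 4) = 5*D*w - 16*(-4)/(-8) = 5*D*w - 16*(-4)*(-⅛) = 5*D*w - 8 = -8 + 5*D*w)
I = 37 (I = -8 + 5*(-9)*(-1) = -8 + 45 = 37)
I*(-3*(-1) + 1) = 37*(-3*(-1) + 1) = 37*(3 + 1) = 37*4 = 148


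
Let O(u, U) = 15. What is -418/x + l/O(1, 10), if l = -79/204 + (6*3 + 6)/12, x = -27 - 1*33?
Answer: 21647/3060 ≈ 7.0742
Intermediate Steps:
x = -60 (x = -27 - 33 = -60)
l = 329/204 (l = -79*1/204 + (18 + 6)*(1/12) = -79/204 + 24*(1/12) = -79/204 + 2 = 329/204 ≈ 1.6127)
-418/x + l/O(1, 10) = -418/(-60) + (329/204)/15 = -418*(-1/60) + (329/204)*(1/15) = 209/30 + 329/3060 = 21647/3060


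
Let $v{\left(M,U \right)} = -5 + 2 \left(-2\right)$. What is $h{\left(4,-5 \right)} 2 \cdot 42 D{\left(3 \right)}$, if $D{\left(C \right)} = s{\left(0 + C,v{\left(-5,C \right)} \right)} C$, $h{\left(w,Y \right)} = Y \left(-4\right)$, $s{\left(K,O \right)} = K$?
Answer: $15120$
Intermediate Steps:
$v{\left(M,U \right)} = -9$ ($v{\left(M,U \right)} = -5 - 4 = -9$)
$h{\left(w,Y \right)} = - 4 Y$
$D{\left(C \right)} = C^{2}$ ($D{\left(C \right)} = \left(0 + C\right) C = C C = C^{2}$)
$h{\left(4,-5 \right)} 2 \cdot 42 D{\left(3 \right)} = \left(-4\right) \left(-5\right) 2 \cdot 42 \cdot 3^{2} = 20 \cdot 2 \cdot 42 \cdot 9 = 40 \cdot 42 \cdot 9 = 1680 \cdot 9 = 15120$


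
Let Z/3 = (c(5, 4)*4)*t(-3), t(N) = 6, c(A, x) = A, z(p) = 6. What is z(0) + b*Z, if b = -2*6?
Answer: -4314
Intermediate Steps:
Z = 360 (Z = 3*((5*4)*6) = 3*(20*6) = 3*120 = 360)
b = -12 (b = -2*6 = -12)
z(0) + b*Z = 6 - 12*360 = 6 - 4320 = -4314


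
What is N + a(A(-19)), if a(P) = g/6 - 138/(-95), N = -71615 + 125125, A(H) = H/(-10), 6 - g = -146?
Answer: 15257984/285 ≈ 53537.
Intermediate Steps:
g = 152 (g = 6 - 1*(-146) = 6 + 146 = 152)
A(H) = -H/10 (A(H) = H*(-1/10) = -H/10)
N = 53510
a(P) = 7634/285 (a(P) = 152/6 - 138/(-95) = 152*(1/6) - 138*(-1/95) = 76/3 + 138/95 = 7634/285)
N + a(A(-19)) = 53510 + 7634/285 = 15257984/285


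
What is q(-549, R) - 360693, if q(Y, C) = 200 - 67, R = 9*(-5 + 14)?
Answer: -360560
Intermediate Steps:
R = 81 (R = 9*9 = 81)
q(Y, C) = 133
q(-549, R) - 360693 = 133 - 360693 = -360560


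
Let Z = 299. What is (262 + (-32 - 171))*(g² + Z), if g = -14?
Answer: 29205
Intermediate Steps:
(262 + (-32 - 171))*(g² + Z) = (262 + (-32 - 171))*((-14)² + 299) = (262 - 203)*(196 + 299) = 59*495 = 29205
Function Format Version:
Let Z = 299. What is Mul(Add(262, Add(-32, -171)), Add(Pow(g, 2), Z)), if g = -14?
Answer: 29205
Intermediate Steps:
Mul(Add(262, Add(-32, -171)), Add(Pow(g, 2), Z)) = Mul(Add(262, Add(-32, -171)), Add(Pow(-14, 2), 299)) = Mul(Add(262, -203), Add(196, 299)) = Mul(59, 495) = 29205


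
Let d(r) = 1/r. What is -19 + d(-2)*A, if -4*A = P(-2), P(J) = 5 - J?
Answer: -145/8 ≈ -18.125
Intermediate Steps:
d(r) = 1/r
A = -7/4 (A = -(5 - 1*(-2))/4 = -(5 + 2)/4 = -1/4*7 = -7/4 ≈ -1.7500)
-19 + d(-2)*A = -19 - 7/4/(-2) = -19 - 1/2*(-7/4) = -19 + 7/8 = -145/8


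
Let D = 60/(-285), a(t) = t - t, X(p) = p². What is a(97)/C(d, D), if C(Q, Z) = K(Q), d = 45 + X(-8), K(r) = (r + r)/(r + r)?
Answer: 0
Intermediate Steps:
a(t) = 0
K(r) = 1 (K(r) = (2*r)/((2*r)) = (2*r)*(1/(2*r)) = 1)
d = 109 (d = 45 + (-8)² = 45 + 64 = 109)
D = -4/19 (D = 60*(-1/285) = -4/19 ≈ -0.21053)
C(Q, Z) = 1
a(97)/C(d, D) = 0/1 = 0*1 = 0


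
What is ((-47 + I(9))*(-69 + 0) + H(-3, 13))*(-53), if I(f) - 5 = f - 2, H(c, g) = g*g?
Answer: -136952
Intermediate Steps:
H(c, g) = g²
I(f) = 3 + f (I(f) = 5 + (f - 2) = 5 + (-2 + f) = 3 + f)
((-47 + I(9))*(-69 + 0) + H(-3, 13))*(-53) = ((-47 + (3 + 9))*(-69 + 0) + 13²)*(-53) = ((-47 + 12)*(-69) + 169)*(-53) = (-35*(-69) + 169)*(-53) = (2415 + 169)*(-53) = 2584*(-53) = -136952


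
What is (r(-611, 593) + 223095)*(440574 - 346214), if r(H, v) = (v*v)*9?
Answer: 319685640960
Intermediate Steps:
r(H, v) = 9*v² (r(H, v) = v²*9 = 9*v²)
(r(-611, 593) + 223095)*(440574 - 346214) = (9*593² + 223095)*(440574 - 346214) = (9*351649 + 223095)*94360 = (3164841 + 223095)*94360 = 3387936*94360 = 319685640960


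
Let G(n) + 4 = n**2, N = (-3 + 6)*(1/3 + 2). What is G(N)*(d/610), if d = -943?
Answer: -8487/122 ≈ -69.566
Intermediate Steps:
N = 7 (N = 3*(1/3 + 2) = 3*(7/3) = 7)
G(n) = -4 + n**2
G(N)*(d/610) = (-4 + 7**2)*(-943/610) = (-4 + 49)*(-943*1/610) = 45*(-943/610) = -8487/122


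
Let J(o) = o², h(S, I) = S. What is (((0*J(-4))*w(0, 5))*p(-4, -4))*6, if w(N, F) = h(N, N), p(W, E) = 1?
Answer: 0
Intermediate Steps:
w(N, F) = N
(((0*J(-4))*w(0, 5))*p(-4, -4))*6 = (((0*(-4)²)*0)*1)*6 = (((0*16)*0)*1)*6 = ((0*0)*1)*6 = (0*1)*6 = 0*6 = 0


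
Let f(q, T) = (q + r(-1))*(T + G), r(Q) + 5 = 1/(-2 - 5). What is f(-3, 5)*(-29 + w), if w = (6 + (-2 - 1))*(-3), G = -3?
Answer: 4332/7 ≈ 618.86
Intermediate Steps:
w = -9 (w = (6 - 3)*(-3) = 3*(-3) = -9)
r(Q) = -36/7 (r(Q) = -5 + 1/(-2 - 5) = -5 + 1/(-7) = -5 - ⅐ = -36/7)
f(q, T) = (-3 + T)*(-36/7 + q) (f(q, T) = (q - 36/7)*(T - 3) = (-36/7 + q)*(-3 + T) = (-3 + T)*(-36/7 + q))
f(-3, 5)*(-29 + w) = (108/7 - 3*(-3) - 36/7*5 + 5*(-3))*(-29 - 9) = (108/7 + 9 - 180/7 - 15)*(-38) = -114/7*(-38) = 4332/7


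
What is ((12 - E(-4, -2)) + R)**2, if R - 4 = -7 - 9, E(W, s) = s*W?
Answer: 64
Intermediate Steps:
E(W, s) = W*s
R = -12 (R = 4 + (-7 - 9) = 4 - 16 = -12)
((12 - E(-4, -2)) + R)**2 = ((12 - (-4)*(-2)) - 12)**2 = ((12 - 1*8) - 12)**2 = ((12 - 8) - 12)**2 = (4 - 12)**2 = (-8)**2 = 64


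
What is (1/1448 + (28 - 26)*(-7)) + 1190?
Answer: 1702849/1448 ≈ 1176.0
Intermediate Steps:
(1/1448 + (28 - 26)*(-7)) + 1190 = (1/1448 + 2*(-7)) + 1190 = (1/1448 - 14) + 1190 = -20271/1448 + 1190 = 1702849/1448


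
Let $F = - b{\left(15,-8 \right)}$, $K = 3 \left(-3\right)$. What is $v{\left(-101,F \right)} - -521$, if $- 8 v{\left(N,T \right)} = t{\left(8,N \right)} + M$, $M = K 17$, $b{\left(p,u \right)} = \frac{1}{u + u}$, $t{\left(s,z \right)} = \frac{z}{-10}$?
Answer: $\frac{43109}{80} \approx 538.86$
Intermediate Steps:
$K = -9$
$t{\left(s,z \right)} = - \frac{z}{10}$ ($t{\left(s,z \right)} = z \left(- \frac{1}{10}\right) = - \frac{z}{10}$)
$b{\left(p,u \right)} = \frac{1}{2 u}$
$M = -153$ ($M = \left(-9\right) 17 = -153$)
$F = \frac{1}{16}$ ($F = - \frac{1}{2 \left(-8\right)} = - \frac{-1}{2 \cdot 8} = \left(-1\right) \left(- \frac{1}{16}\right) = \frac{1}{16} \approx 0.0625$)
$v{\left(N,T \right)} = \frac{153}{8} + \frac{N}{80}$ ($v{\left(N,T \right)} = - \frac{- \frac{N}{10} - 153}{8} = - \frac{-153 - \frac{N}{10}}{8} = \frac{153}{8} + \frac{N}{80}$)
$v{\left(-101,F \right)} - -521 = \left(\frac{153}{8} + \frac{1}{80} \left(-101\right)\right) - -521 = \left(\frac{153}{8} - \frac{101}{80}\right) + 521 = \frac{1429}{80} + 521 = \frac{43109}{80}$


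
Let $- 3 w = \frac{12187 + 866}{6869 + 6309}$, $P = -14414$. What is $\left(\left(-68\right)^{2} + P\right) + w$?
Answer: $- \frac{129016971}{13178} \approx -9790.3$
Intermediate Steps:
$w = - \frac{4351}{13178}$ ($w = - \frac{\left(12187 + 866\right) \frac{1}{6869 + 6309}}{3} = - \frac{13053 \cdot \frac{1}{13178}}{3} = \left(- \frac{1}{3}\right) \frac{13053}{13178} = - \frac{4351}{13178} \approx -0.33017$)
$\left(\left(-68\right)^{2} + P\right) + w = \left(\left(-68\right)^{2} - 14414\right) - \frac{4351}{13178} = \left(4624 - 14414\right) - \frac{4351}{13178} = -9790 - \frac{4351}{13178} = - \frac{129016971}{13178}$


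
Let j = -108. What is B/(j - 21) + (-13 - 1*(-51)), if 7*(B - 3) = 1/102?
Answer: 3497885/92106 ≈ 37.977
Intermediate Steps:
B = 2143/714 (B = 3 + (1/7)/102 = 3 + (1/7)*(1/102) = 3 + 1/714 = 2143/714 ≈ 3.0014)
B/(j - 21) + (-13 - 1*(-51)) = (2143/714)/(-108 - 21) + (-13 - 1*(-51)) = (2143/714)/(-129) + (-13 + 51) = -1/129*2143/714 + 38 = -2143/92106 + 38 = 3497885/92106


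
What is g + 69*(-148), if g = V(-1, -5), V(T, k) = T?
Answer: -10213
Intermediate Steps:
g = -1
g + 69*(-148) = -1 + 69*(-148) = -1 - 10212 = -10213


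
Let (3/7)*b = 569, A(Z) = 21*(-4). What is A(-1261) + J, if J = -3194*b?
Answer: -12721954/3 ≈ -4.2406e+6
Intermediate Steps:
A(Z) = -84
b = 3983/3 (b = (7/3)*569 = 3983/3 ≈ 1327.7)
J = -12721702/3 (J = -3194*3983/3 = -12721702/3 ≈ -4.2406e+6)
A(-1261) + J = -84 - 12721702/3 = -12721954/3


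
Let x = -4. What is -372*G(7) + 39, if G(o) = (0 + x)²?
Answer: -5913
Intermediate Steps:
G(o) = 16 (G(o) = (0 - 4)² = (-4)² = 16)
-372*G(7) + 39 = -372*16 + 39 = -5952 + 39 = -5913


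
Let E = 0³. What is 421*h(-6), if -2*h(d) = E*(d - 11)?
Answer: 0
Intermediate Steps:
E = 0
h(d) = 0 (h(d) = -0*(d - 11) = -0*(-11 + d) = -½*0 = 0)
421*h(-6) = 421*0 = 0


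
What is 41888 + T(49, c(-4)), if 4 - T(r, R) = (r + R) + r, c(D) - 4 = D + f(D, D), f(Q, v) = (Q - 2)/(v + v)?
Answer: 167173/4 ≈ 41793.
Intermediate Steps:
f(Q, v) = (-2 + Q)/(2*v) (f(Q, v) = (-2 + Q)/((2*v)) = (-2 + Q)*(1/(2*v)) = (-2 + Q)/(2*v))
c(D) = 4 + D + (-2 + D)/(2*D) (c(D) = 4 + (D + (-2 + D)/(2*D)) = 4 + D + (-2 + D)/(2*D))
T(r, R) = 4 - R - 2*r (T(r, R) = 4 - ((r + R) + r) = 4 - ((R + r) + r) = 4 - (R + 2*r) = 4 + (-R - 2*r) = 4 - R - 2*r)
41888 + T(49, c(-4)) = 41888 + (4 - (9/2 - 4 - 1/(-4)) - 2*49) = 41888 + (4 - (9/2 - 4 - 1*(-¼)) - 98) = 41888 + (4 - (9/2 - 4 + ¼) - 98) = 41888 + (4 - 1*¾ - 98) = 41888 + (4 - ¾ - 98) = 41888 - 379/4 = 167173/4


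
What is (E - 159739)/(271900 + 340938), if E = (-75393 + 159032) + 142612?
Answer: 33256/306419 ≈ 0.10853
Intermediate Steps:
E = 226251 (E = 83639 + 142612 = 226251)
(E - 159739)/(271900 + 340938) = (226251 - 159739)/(271900 + 340938) = 66512/612838 = 66512*(1/612838) = 33256/306419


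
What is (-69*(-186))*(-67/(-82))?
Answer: 429939/41 ≈ 10486.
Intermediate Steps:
(-69*(-186))*(-67/(-82)) = 12834*(-67*(-1/82)) = 12834*(67/82) = 429939/41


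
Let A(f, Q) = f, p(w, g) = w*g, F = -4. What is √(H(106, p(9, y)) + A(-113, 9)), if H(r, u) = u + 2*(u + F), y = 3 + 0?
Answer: 2*I*√10 ≈ 6.3246*I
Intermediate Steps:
y = 3
p(w, g) = g*w
H(r, u) = -8 + 3*u (H(r, u) = u + 2*(u - 4) = u + 2*(-4 + u) = u + (-8 + 2*u) = -8 + 3*u)
√(H(106, p(9, y)) + A(-113, 9)) = √((-8 + 3*(3*9)) - 113) = √((-8 + 3*27) - 113) = √((-8 + 81) - 113) = √(73 - 113) = √(-40) = 2*I*√10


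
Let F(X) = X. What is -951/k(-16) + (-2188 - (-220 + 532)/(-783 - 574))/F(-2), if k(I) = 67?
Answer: 98164427/90919 ≈ 1079.7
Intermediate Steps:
-951/k(-16) + (-2188 - (-220 + 532)/(-783 - 574))/F(-2) = -951/67 + (-2188 - (-220 + 532)/(-783 - 574))/(-2) = -951*1/67 + (-2188 - 312/(-1357))*(-½) = -951/67 + (-2188 - 312*(-1)/1357)*(-½) = -951/67 + (-2188 - 1*(-312/1357))*(-½) = -951/67 + (-2188 + 312/1357)*(-½) = -951/67 - 2968804/1357*(-½) = -951/67 + 1484402/1357 = 98164427/90919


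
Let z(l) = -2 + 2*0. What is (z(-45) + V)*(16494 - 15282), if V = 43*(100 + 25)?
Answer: 6512076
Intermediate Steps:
z(l) = -2 (z(l) = -2 + 0 = -2)
V = 5375 (V = 43*125 = 5375)
(z(-45) + V)*(16494 - 15282) = (-2 + 5375)*(16494 - 15282) = 5373*1212 = 6512076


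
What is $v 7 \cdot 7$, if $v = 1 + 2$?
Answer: $147$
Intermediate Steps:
$v = 3$
$v 7 \cdot 7 = 3 \cdot 7 \cdot 7 = 21 \cdot 7 = 147$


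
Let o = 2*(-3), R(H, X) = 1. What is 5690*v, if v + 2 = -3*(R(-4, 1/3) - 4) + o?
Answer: 5690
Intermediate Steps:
o = -6
v = 1 (v = -2 + (-3*(1 - 4) - 6) = -2 + (-3*(-3) - 6) = -2 + (9 - 6) = -2 + 3 = 1)
5690*v = 5690*1 = 5690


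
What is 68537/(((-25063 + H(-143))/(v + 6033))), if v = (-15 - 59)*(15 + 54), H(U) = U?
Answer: -21177933/8402 ≈ -2520.6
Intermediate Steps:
v = -5106 (v = -74*69 = -5106)
68537/(((-25063 + H(-143))/(v + 6033))) = 68537/(((-25063 - 143)/(-5106 + 6033))) = 68537/((-25206/927)) = 68537/((-25206*1/927)) = 68537/(-8402/309) = 68537*(-309/8402) = -21177933/8402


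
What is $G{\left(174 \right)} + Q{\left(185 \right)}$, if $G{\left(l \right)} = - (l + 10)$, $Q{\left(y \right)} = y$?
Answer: $1$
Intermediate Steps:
$G{\left(l \right)} = -10 - l$ ($G{\left(l \right)} = - (10 + l) = -10 - l$)
$G{\left(174 \right)} + Q{\left(185 \right)} = \left(-10 - 174\right) + 185 = -184 + 185 = 1$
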